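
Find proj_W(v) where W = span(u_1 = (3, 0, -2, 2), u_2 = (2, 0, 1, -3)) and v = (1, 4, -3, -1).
proj_W(v) = (67/39, 0, -2/3, 10/39)

Set up U = [u_1 | ... | u_2] ∈ R^(4×2). The projector onto W = col(U) is P = U (U^T U)^(-1) U^T.
Compute U^T U =
  [17, -2]
  [-2, 14],
and U^T v = (7, 2).
Solve U^T U · c = U^T v for the coefficients: c = (17/39, 8/39). The projection is proj_W(v) = U c.
Check: (v - proj_W(v)) · u_1 = 0  (should be 0).
Check: (v - proj_W(v)) · u_2 = 0  (should be 0).
Result: proj_W(v) = (67/39, 0, -2/3, 10/39).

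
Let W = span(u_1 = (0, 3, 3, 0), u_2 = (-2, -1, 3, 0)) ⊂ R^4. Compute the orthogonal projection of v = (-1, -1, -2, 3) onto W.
proj_W(v) = (0, -3/2, -3/2, 0)

Set up U = [u_1 | ... | u_2] ∈ R^(4×2). The projector onto W = col(U) is P = U (U^T U)^(-1) U^T.
Compute U^T U =
  [18, 6]
  [6, 14],
and U^T v = (-9, -3).
Solve U^T U · c = U^T v for the coefficients: c = (-1/2, 0). The projection is proj_W(v) = U c.
Check: (v - proj_W(v)) · u_1 = 0  (should be 0).
Check: (v - proj_W(v)) · u_2 = 0  (should be 0).
Result: proj_W(v) = (0, -3/2, -3/2, 0).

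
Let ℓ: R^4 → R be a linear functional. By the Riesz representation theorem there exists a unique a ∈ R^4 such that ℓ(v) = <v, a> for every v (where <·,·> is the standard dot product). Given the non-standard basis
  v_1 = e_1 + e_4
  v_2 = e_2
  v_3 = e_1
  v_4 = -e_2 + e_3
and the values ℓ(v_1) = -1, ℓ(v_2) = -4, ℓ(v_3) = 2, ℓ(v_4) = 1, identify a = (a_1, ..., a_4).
a = (2, -4, -3, -3)

Write a = (a_1, ..., a_4) in the standard basis. For each basis vector v_i, ℓ(v_i) = <v_i, a> is a linear equation in the a_j's. Collect the n equations into a matrix system V a = ℓ, where row i of V is v_i (expressed in the standard basis). Since V is invertible (lower-triangular with 1s on the diagonal, up to permutation), solve by back-substitution:
  V =
[[1, 0, 0, 1],
 [0, 1, 0, 0],
 [1, 0, 0, 0],
 [0, -1, 1, 0]]
  V a = (-1, -4, 2, 1)
Solving gives a = (2, -4, -3, -3).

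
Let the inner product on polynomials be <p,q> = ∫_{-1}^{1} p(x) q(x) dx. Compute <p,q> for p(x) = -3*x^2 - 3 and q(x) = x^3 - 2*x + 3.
<p,q> = -24

Expand the product: p(x)·q(x) = -3*x^5 + 3*x^3 - 9*x^2 + 6*x - 9.
∫_{-1}^{1} of each monomial x^k gives [2/(k+1) if k even, 0 if k odd]. Integrating term-by-term (or equivalently evaluating the antiderivative F(x) = -x^6/2 + 3*x^4/4 - 3*x^3 + 3*x^2 - 9*x at the endpoints):
  F(1) − F(−1) = -35/4 − (61/4) = -24.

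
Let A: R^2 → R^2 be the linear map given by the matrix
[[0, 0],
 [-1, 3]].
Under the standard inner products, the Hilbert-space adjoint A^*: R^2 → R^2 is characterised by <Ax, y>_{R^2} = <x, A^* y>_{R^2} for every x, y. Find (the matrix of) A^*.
A^* = A^T =
[[0, -1],
 [0, 3]]

For real matrices with standard dot products, the defining identity <Ax, y> = <x, A^* y> gives (Ax)^T y = x^T (A^*) y, i.e. x^T A^T y = x^T (A^*) y. Since this holds for all x, y, we must have A^* = A^T. Therefore
A^* =
[[0, -1],
 [0, 3]].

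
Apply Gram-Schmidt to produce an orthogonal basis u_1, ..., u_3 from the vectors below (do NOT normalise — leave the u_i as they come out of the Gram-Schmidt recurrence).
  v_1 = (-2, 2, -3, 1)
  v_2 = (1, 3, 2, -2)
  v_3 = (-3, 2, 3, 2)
Orthogonal basis:
  u_1 = (-2, 2, -3, 1)
  u_2 = (5/9, 31/9, 4/3, -16/9)
  u_3 = (-439/154, 81/154, 471/154, 373/154)

Apply the Gram-Schmidt recurrence
  u_1 = v_1
  u_i = v_i − Σ_{j<i} ((v_i · u_j) / (u_j · u_j)) · u_j.

Step by step this gives:
  u_1 = (-2, 2, -3, 1)
  u_2 = (5/9, 31/9, 4/3, -16/9)
  u_3 = (-439/154, 81/154, 471/154, 373/154)

Orthogonality check:
  u_2 · u_1 = 0 (should be 0)
  u_3 · u_1 = 0 (should be 0)
  u_3 · u_2 = 0 (should be 0)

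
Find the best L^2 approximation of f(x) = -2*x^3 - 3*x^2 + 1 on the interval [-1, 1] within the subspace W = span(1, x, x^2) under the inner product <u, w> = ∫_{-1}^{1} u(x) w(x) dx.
g(x) = -3*x^2 - 6*x/5 + 1

The best approximation g ∈ W is the orthogonal projection of f onto W. Writing g = a_0 + a_1 x + a_2 x^2, the coefficients solve the normal equations G · a = b where
  G_{ij} = <φ_i, φ_j> and b_i = <f, φ_i>, with φ_0 = 1, φ_1 = x, φ_2 = x^2.
G =
  [2, 0, 2/3]
  [0, 2/3, 0]
  [2/3, 0, 2/5],
b = (0, -4/5, -8/15).
Solving gives a_0 = 1, a_1 = -6/5, a_2 = -3, so
  g(x) = -3*x^2 - 6*x/5 + 1.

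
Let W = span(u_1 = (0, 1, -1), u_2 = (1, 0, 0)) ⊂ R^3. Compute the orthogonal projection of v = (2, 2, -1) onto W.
proj_W(v) = (2, 3/2, -3/2)

Set up U = [u_1 | ... | u_2] ∈ R^(3×2). The projector onto W = col(U) is P = U (U^T U)^(-1) U^T.
Compute U^T U =
  [2, 0]
  [0, 1],
and U^T v = (3, 2).
Solve U^T U · c = U^T v for the coefficients: c = (3/2, 2). The projection is proj_W(v) = U c.
Check: (v - proj_W(v)) · u_1 = 0  (should be 0).
Check: (v - proj_W(v)) · u_2 = 0  (should be 0).
Result: proj_W(v) = (2, 3/2, -3/2).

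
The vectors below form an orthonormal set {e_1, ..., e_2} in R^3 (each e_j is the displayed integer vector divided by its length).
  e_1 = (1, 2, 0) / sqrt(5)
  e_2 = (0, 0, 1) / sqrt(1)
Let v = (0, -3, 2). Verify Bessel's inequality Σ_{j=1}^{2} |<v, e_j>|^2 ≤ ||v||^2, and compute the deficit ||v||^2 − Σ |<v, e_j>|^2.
Σ |<v, e_j>|^2 = 56/5; ||v||^2 = 13; deficit = 9/5

Write each e_j = u_j / sqrt(<u_j, u_j>) where u_j is the displayed integer vector. Then <v, e_j> = <v, u_j> / sqrt(<u_j, u_j>), so |<v, e_j>|^2 = <v, u_j>^2 / <u_j, u_j>.
Coefficients: <v, e_1> = -6/sqrt(5), <v, e_2> = 2/sqrt(1).
Square and sum: Σ |<v, e_j>|^2 = 56/5.
Compute ||v||^2 = v·v = 13.
Deficit = 13 − 56/5 = 9/5 ≥ 0, confirming Bessel's inequality. (The deficit equals ||v − Σ <v,e_j> e_j||^2, the squared distance from v to span{e_j}.)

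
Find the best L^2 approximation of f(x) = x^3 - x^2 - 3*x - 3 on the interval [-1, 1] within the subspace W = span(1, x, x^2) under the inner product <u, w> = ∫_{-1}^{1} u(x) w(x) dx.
g(x) = -x^2 - 12*x/5 - 3

The best approximation g ∈ W is the orthogonal projection of f onto W. Writing g = a_0 + a_1 x + a_2 x^2, the coefficients solve the normal equations G · a = b where
  G_{ij} = <φ_i, φ_j> and b_i = <f, φ_i>, with φ_0 = 1, φ_1 = x, φ_2 = x^2.
G =
  [2, 0, 2/3]
  [0, 2/3, 0]
  [2/3, 0, 2/5],
b = (-20/3, -8/5, -12/5).
Solving gives a_0 = -3, a_1 = -12/5, a_2 = -1, so
  g(x) = -x^2 - 12*x/5 - 3.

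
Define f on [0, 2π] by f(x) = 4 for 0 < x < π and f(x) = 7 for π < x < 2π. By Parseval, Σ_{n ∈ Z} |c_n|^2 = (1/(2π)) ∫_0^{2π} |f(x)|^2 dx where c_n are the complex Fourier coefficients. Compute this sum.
Σ |c_n|^2 = 65/2

Parseval equates the L^2 energy of f (normalised by 1/(2π)) with the ℓ^2 sum of its Fourier coefficients: (1/(2π)) ∫_0^{2π} |f|^2 = Σ |c_n|^2.
Compute the left side: (1/(2π)) [∫_0^π 4^2 dx + ∫_π^{2π} 7^2 dx] = (1/(2π)) · (16π + 49π) = (16 + 49)/2 = 65/2.
So Σ_{n ∈ Z} |c_n|^2 = 65/2.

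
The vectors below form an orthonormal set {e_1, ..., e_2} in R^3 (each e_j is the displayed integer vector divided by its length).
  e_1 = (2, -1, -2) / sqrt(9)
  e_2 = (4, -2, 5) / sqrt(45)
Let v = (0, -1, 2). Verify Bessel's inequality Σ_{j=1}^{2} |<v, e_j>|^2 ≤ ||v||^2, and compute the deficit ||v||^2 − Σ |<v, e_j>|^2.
Σ |<v, e_j>|^2 = 21/5; ||v||^2 = 5; deficit = 4/5

Write each e_j = u_j / sqrt(<u_j, u_j>) where u_j is the displayed integer vector. Then <v, e_j> = <v, u_j> / sqrt(<u_j, u_j>), so |<v, e_j>|^2 = <v, u_j>^2 / <u_j, u_j>.
Coefficients: <v, e_1> = -3/sqrt(9), <v, e_2> = 12/sqrt(45).
Square and sum: Σ |<v, e_j>|^2 = 21/5.
Compute ||v||^2 = v·v = 5.
Deficit = 5 − 21/5 = 4/5 ≥ 0, confirming Bessel's inequality. (The deficit equals ||v − Σ <v,e_j> e_j||^2, the squared distance from v to span{e_j}.)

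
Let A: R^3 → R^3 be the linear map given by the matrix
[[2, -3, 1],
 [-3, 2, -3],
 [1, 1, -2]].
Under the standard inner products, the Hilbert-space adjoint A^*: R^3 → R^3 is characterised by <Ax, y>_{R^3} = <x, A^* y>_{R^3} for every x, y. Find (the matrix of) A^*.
A^* = A^T =
[[2, -3, 1],
 [-3, 2, 1],
 [1, -3, -2]]

For real matrices with standard dot products, the defining identity <Ax, y> = <x, A^* y> gives (Ax)^T y = x^T (A^*) y, i.e. x^T A^T y = x^T (A^*) y. Since this holds for all x, y, we must have A^* = A^T. Therefore
A^* =
[[2, -3, 1],
 [-3, 2, 1],
 [1, -3, -2]].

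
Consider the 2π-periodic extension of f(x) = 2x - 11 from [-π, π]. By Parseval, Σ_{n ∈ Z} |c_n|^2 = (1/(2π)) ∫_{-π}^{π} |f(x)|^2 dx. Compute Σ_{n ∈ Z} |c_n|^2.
Σ |c_n|^2 = 4π^2/3 + 121

Expand and integrate term by term over [-π, π]:
  ∫ (2x)^2 dx = 4·(2π^3/3); ∫ 2·2·(-11)·x dx = 0 (odd integrand); ∫ (-11)^2 dx = 121·2π.
So (1/(2π)) ∫_{-π}^{π} (2x - 11)^2 dx = 4π^2/3 + 121 = 4π^2/3 + 121.
Parseval ⇒ Σ |c_n|^2 = 4π^2/3 + 121.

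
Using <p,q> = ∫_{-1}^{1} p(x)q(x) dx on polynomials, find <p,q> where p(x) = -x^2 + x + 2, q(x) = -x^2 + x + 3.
<p,q> = 146/15

Expand the product: p(x)·q(x) = x^4 - 2*x^3 - 4*x^2 + 5*x + 6.
∫_{-1}^{1} of each monomial x^k gives [2/(k+1) if k even, 0 if k odd]. Integrating term-by-term (or equivalently evaluating the antiderivative F(x) = x^5/5 - x^4/2 - 4*x^3/3 + 5*x^2/2 + 6*x at the endpoints):
  F(1) − F(−1) = 103/15 − (-43/15) = 146/15.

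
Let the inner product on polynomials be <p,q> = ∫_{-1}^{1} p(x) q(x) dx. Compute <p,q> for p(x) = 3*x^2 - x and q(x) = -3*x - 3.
<p,q> = -4

Expand the product: p(x)·q(x) = -9*x^3 - 6*x^2 + 3*x.
∫_{-1}^{1} of each monomial x^k gives [2/(k+1) if k even, 0 if k odd]. Integrating term-by-term (or equivalently evaluating the antiderivative F(x) = -9*x^4/4 - 2*x^3 + 3*x^2/2 at the endpoints):
  F(1) − F(−1) = -11/4 − (5/4) = -4.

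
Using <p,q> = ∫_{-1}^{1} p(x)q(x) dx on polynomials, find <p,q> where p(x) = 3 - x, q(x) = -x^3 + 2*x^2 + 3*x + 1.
<p,q> = 42/5

Expand the product: p(x)·q(x) = x^4 - 5*x^3 + 3*x^2 + 8*x + 3.
∫_{-1}^{1} of each monomial x^k gives [2/(k+1) if k even, 0 if k odd]. Integrating term-by-term (or equivalently evaluating the antiderivative F(x) = x^5/5 - 5*x^4/4 + x^3 + 4*x^2 + 3*x at the endpoints):
  F(1) − F(−1) = 139/20 − (-29/20) = 42/5.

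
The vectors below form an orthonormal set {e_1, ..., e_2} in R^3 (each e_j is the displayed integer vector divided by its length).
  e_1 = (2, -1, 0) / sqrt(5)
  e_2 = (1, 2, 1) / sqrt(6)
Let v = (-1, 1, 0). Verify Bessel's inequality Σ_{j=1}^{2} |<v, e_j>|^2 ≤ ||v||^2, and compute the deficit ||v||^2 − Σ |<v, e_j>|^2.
Σ |<v, e_j>|^2 = 59/30; ||v||^2 = 2; deficit = 1/30

Write each e_j = u_j / sqrt(<u_j, u_j>) where u_j is the displayed integer vector. Then <v, e_j> = <v, u_j> / sqrt(<u_j, u_j>), so |<v, e_j>|^2 = <v, u_j>^2 / <u_j, u_j>.
Coefficients: <v, e_1> = -3/sqrt(5), <v, e_2> = 1/sqrt(6).
Square and sum: Σ |<v, e_j>|^2 = 59/30.
Compute ||v||^2 = v·v = 2.
Deficit = 2 − 59/30 = 1/30 ≥ 0, confirming Bessel's inequality. (The deficit equals ||v − Σ <v,e_j> e_j||^2, the squared distance from v to span{e_j}.)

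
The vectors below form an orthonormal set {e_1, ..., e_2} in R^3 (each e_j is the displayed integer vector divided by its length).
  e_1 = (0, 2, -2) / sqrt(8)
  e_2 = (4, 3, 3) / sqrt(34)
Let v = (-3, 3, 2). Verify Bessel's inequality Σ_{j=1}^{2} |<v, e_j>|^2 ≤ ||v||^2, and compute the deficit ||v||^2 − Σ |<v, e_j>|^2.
Σ |<v, e_j>|^2 = 13/17; ||v||^2 = 22; deficit = 361/17

Write each e_j = u_j / sqrt(<u_j, u_j>) where u_j is the displayed integer vector. Then <v, e_j> = <v, u_j> / sqrt(<u_j, u_j>), so |<v, e_j>|^2 = <v, u_j>^2 / <u_j, u_j>.
Coefficients: <v, e_1> = 2/sqrt(8), <v, e_2> = 3/sqrt(34).
Square and sum: Σ |<v, e_j>|^2 = 13/17.
Compute ||v||^2 = v·v = 22.
Deficit = 22 − 13/17 = 361/17 ≥ 0, confirming Bessel's inequality. (The deficit equals ||v − Σ <v,e_j> e_j||^2, the squared distance from v to span{e_j}.)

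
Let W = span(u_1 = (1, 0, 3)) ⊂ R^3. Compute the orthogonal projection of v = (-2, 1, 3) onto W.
proj_W(v) = (7/10, 0, 21/10)

Set up U = [u_1 | ... | u_1] ∈ R^(3×1). The projector onto W = col(U) is P = U (U^T U)^(-1) U^T.
Compute U^T U =
  [10],
and U^T v = (7).
Solve U^T U · c = U^T v for the coefficients: c = (7/10). The projection is proj_W(v) = U c.
Check: (v - proj_W(v)) · u_1 = 0  (should be 0).
Result: proj_W(v) = (7/10, 0, 21/10).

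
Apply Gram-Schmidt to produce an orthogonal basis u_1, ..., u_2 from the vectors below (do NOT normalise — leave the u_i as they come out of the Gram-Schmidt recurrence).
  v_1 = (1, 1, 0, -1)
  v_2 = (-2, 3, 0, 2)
Orthogonal basis:
  u_1 = (1, 1, 0, -1)
  u_2 = (-5/3, 10/3, 0, 5/3)

Apply the Gram-Schmidt recurrence
  u_1 = v_1
  u_i = v_i − Σ_{j<i} ((v_i · u_j) / (u_j · u_j)) · u_j.

Step by step this gives:
  u_1 = (1, 1, 0, -1)
  u_2 = (-5/3, 10/3, 0, 5/3)

Orthogonality check:
  u_2 · u_1 = 0 (should be 0)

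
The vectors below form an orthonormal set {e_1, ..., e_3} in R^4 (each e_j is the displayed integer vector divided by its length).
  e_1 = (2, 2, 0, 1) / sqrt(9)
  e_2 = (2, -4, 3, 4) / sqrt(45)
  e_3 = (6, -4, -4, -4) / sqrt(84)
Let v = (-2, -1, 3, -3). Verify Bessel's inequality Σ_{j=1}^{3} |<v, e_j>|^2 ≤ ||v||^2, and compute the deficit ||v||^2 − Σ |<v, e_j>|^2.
Σ |<v, e_j>|^2 = 1046/105; ||v||^2 = 23; deficit = 1369/105

Write each e_j = u_j / sqrt(<u_j, u_j>) where u_j is the displayed integer vector. Then <v, e_j> = <v, u_j> / sqrt(<u_j, u_j>), so |<v, e_j>|^2 = <v, u_j>^2 / <u_j, u_j>.
Coefficients: <v, e_1> = -9/sqrt(9), <v, e_2> = -3/sqrt(45), <v, e_3> = -8/sqrt(84).
Square and sum: Σ |<v, e_j>|^2 = 1046/105.
Compute ||v||^2 = v·v = 23.
Deficit = 23 − 1046/105 = 1369/105 ≥ 0, confirming Bessel's inequality. (The deficit equals ||v − Σ <v,e_j> e_j||^2, the squared distance from v to span{e_j}.)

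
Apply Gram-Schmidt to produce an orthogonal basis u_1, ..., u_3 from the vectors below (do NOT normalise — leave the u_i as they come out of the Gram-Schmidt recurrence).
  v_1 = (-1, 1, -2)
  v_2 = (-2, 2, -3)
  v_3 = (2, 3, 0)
Orthogonal basis:
  u_1 = (-1, 1, -2)
  u_2 = (-1/3, 1/3, 1/3)
  u_3 = (5/2, 5/2, 0)

Apply the Gram-Schmidt recurrence
  u_1 = v_1
  u_i = v_i − Σ_{j<i} ((v_i · u_j) / (u_j · u_j)) · u_j.

Step by step this gives:
  u_1 = (-1, 1, -2)
  u_2 = (-1/3, 1/3, 1/3)
  u_3 = (5/2, 5/2, 0)

Orthogonality check:
  u_2 · u_1 = 0 (should be 0)
  u_3 · u_1 = 0 (should be 0)
  u_3 · u_2 = 0 (should be 0)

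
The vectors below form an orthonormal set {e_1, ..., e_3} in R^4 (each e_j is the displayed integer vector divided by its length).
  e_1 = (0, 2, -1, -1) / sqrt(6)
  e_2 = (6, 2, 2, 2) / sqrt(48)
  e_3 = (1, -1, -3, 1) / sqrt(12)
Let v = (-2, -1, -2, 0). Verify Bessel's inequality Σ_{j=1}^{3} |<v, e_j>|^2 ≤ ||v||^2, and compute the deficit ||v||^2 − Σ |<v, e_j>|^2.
Σ |<v, e_j>|^2 = 53/6; ||v||^2 = 9; deficit = 1/6

Write each e_j = u_j / sqrt(<u_j, u_j>) where u_j is the displayed integer vector. Then <v, e_j> = <v, u_j> / sqrt(<u_j, u_j>), so |<v, e_j>|^2 = <v, u_j>^2 / <u_j, u_j>.
Coefficients: <v, e_1> = 0/sqrt(6), <v, e_2> = -18/sqrt(48), <v, e_3> = 5/sqrt(12).
Square and sum: Σ |<v, e_j>|^2 = 53/6.
Compute ||v||^2 = v·v = 9.
Deficit = 9 − 53/6 = 1/6 ≥ 0, confirming Bessel's inequality. (The deficit equals ||v − Σ <v,e_j> e_j||^2, the squared distance from v to span{e_j}.)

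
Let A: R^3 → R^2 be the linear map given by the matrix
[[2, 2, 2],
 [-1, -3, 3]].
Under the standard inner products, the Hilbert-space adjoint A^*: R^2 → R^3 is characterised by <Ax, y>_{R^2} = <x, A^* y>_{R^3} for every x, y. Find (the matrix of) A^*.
A^* = A^T =
[[2, -1],
 [2, -3],
 [2, 3]]

For real matrices with standard dot products, the defining identity <Ax, y> = <x, A^* y> gives (Ax)^T y = x^T (A^*) y, i.e. x^T A^T y = x^T (A^*) y. Since this holds for all x, y, we must have A^* = A^T. Therefore
A^* =
[[2, -1],
 [2, -3],
 [2, 3]].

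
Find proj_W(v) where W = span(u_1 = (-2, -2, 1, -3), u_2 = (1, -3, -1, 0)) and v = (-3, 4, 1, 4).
proj_W(v) = (-59/189, 937/189, 22/27, 95/63)

Set up U = [u_1 | ... | u_2] ∈ R^(4×2). The projector onto W = col(U) is P = U (U^T U)^(-1) U^T.
Compute U^T U =
  [18, 3]
  [3, 11],
and U^T v = (-13, -16).
Solve U^T U · c = U^T v for the coefficients: c = (-95/189, -83/63). The projection is proj_W(v) = U c.
Check: (v - proj_W(v)) · u_1 = 0  (should be 0).
Check: (v - proj_W(v)) · u_2 = 0  (should be 0).
Result: proj_W(v) = (-59/189, 937/189, 22/27, 95/63).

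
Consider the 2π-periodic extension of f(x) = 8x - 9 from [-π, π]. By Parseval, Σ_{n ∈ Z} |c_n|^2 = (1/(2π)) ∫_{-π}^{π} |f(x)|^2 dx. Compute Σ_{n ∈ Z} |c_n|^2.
Σ |c_n|^2 = 64π^2/3 + 81

Expand and integrate term by term over [-π, π]:
  ∫ (8x)^2 dx = 64·(2π^3/3); ∫ 2·8·(-9)·x dx = 0 (odd integrand); ∫ (-9)^2 dx = 81·2π.
So (1/(2π)) ∫_{-π}^{π} (8x - 9)^2 dx = 64π^2/3 + 81 = 64π^2/3 + 81.
Parseval ⇒ Σ |c_n|^2 = 64π^2/3 + 81.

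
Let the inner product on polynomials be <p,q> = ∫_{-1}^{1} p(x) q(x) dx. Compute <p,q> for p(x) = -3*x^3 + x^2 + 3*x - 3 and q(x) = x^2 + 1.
<p,q> = -104/15

Expand the product: p(x)·q(x) = -3*x^5 + x^4 - 2*x^2 + 3*x - 3.
∫_{-1}^{1} of each monomial x^k gives [2/(k+1) if k even, 0 if k odd]. Integrating term-by-term (or equivalently evaluating the antiderivative F(x) = -x^6/2 + x^5/5 - 2*x^3/3 + 3*x^2/2 - 3*x at the endpoints):
  F(1) − F(−1) = -37/15 − (67/15) = -104/15.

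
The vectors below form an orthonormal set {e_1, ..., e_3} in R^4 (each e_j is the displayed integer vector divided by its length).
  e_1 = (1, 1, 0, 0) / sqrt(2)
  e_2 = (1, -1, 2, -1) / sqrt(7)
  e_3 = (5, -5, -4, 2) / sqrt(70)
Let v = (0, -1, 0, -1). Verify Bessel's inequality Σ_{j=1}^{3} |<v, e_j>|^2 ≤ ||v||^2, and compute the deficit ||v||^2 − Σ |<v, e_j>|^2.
Σ |<v, e_j>|^2 = 6/5; ||v||^2 = 2; deficit = 4/5

Write each e_j = u_j / sqrt(<u_j, u_j>) where u_j is the displayed integer vector. Then <v, e_j> = <v, u_j> / sqrt(<u_j, u_j>), so |<v, e_j>|^2 = <v, u_j>^2 / <u_j, u_j>.
Coefficients: <v, e_1> = -1/sqrt(2), <v, e_2> = 2/sqrt(7), <v, e_3> = 3/sqrt(70).
Square and sum: Σ |<v, e_j>|^2 = 6/5.
Compute ||v||^2 = v·v = 2.
Deficit = 2 − 6/5 = 4/5 ≥ 0, confirming Bessel's inequality. (The deficit equals ||v − Σ <v,e_j> e_j||^2, the squared distance from v to span{e_j}.)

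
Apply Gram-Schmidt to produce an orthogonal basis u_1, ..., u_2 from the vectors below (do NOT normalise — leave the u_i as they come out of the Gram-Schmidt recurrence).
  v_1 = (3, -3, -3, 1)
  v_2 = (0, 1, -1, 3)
Orthogonal basis:
  u_1 = (3, -3, -3, 1)
  u_2 = (-9/28, 37/28, -19/28, 81/28)

Apply the Gram-Schmidt recurrence
  u_1 = v_1
  u_i = v_i − Σ_{j<i} ((v_i · u_j) / (u_j · u_j)) · u_j.

Step by step this gives:
  u_1 = (3, -3, -3, 1)
  u_2 = (-9/28, 37/28, -19/28, 81/28)

Orthogonality check:
  u_2 · u_1 = 0 (should be 0)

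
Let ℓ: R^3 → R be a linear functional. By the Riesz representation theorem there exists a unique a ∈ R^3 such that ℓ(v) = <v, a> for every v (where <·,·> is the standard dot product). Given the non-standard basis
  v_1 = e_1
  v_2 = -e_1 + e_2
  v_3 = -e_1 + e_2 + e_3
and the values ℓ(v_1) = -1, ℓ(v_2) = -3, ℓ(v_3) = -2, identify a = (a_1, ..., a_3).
a = (-1, -4, 1)

Write a = (a_1, ..., a_3) in the standard basis. For each basis vector v_i, ℓ(v_i) = <v_i, a> is a linear equation in the a_j's. Collect the n equations into a matrix system V a = ℓ, where row i of V is v_i (expressed in the standard basis). Since V is invertible (lower-triangular with 1s on the diagonal, up to permutation), solve by back-substitution:
  V =
[[1, 0, 0],
 [-1, 1, 0],
 [-1, 1, 1]]
  V a = (-1, -3, -2)
Solving gives a = (-1, -4, 1).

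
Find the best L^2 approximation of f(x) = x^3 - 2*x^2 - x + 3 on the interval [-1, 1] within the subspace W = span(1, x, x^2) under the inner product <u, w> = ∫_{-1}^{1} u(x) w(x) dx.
g(x) = -2*x^2 - 2*x/5 + 3

The best approximation g ∈ W is the orthogonal projection of f onto W. Writing g = a_0 + a_1 x + a_2 x^2, the coefficients solve the normal equations G · a = b where
  G_{ij} = <φ_i, φ_j> and b_i = <f, φ_i>, with φ_0 = 1, φ_1 = x, φ_2 = x^2.
G =
  [2, 0, 2/3]
  [0, 2/3, 0]
  [2/3, 0, 2/5],
b = (14/3, -4/15, 6/5).
Solving gives a_0 = 3, a_1 = -2/5, a_2 = -2, so
  g(x) = -2*x^2 - 2*x/5 + 3.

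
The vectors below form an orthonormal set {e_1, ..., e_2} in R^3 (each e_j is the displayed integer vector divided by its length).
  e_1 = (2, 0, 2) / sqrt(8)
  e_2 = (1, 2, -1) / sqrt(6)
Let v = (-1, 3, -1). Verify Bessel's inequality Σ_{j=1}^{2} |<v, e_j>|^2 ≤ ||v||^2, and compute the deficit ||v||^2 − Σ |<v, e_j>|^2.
Σ |<v, e_j>|^2 = 8; ||v||^2 = 11; deficit = 3

Write each e_j = u_j / sqrt(<u_j, u_j>) where u_j is the displayed integer vector. Then <v, e_j> = <v, u_j> / sqrt(<u_j, u_j>), so |<v, e_j>|^2 = <v, u_j>^2 / <u_j, u_j>.
Coefficients: <v, e_1> = -4/sqrt(8), <v, e_2> = 6/sqrt(6).
Square and sum: Σ |<v, e_j>|^2 = 8.
Compute ||v||^2 = v·v = 11.
Deficit = 11 − 8 = 3 ≥ 0, confirming Bessel's inequality. (The deficit equals ||v − Σ <v,e_j> e_j||^2, the squared distance from v to span{e_j}.)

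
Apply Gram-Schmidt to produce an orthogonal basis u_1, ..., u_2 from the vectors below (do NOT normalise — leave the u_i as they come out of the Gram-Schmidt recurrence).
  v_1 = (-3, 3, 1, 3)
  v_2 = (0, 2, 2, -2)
Orthogonal basis:
  u_1 = (-3, 3, 1, 3)
  u_2 = (3/14, 25/14, 27/14, -31/14)

Apply the Gram-Schmidt recurrence
  u_1 = v_1
  u_i = v_i − Σ_{j<i} ((v_i · u_j) / (u_j · u_j)) · u_j.

Step by step this gives:
  u_1 = (-3, 3, 1, 3)
  u_2 = (3/14, 25/14, 27/14, -31/14)

Orthogonality check:
  u_2 · u_1 = 0 (should be 0)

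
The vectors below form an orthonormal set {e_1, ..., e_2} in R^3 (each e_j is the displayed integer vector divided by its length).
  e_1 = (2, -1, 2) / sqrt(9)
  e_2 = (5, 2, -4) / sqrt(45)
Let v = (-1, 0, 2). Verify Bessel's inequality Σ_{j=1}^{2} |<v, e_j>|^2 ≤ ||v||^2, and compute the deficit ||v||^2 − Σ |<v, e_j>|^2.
Σ |<v, e_j>|^2 = 21/5; ||v||^2 = 5; deficit = 4/5

Write each e_j = u_j / sqrt(<u_j, u_j>) where u_j is the displayed integer vector. Then <v, e_j> = <v, u_j> / sqrt(<u_j, u_j>), so |<v, e_j>|^2 = <v, u_j>^2 / <u_j, u_j>.
Coefficients: <v, e_1> = 2/sqrt(9), <v, e_2> = -13/sqrt(45).
Square and sum: Σ |<v, e_j>|^2 = 21/5.
Compute ||v||^2 = v·v = 5.
Deficit = 5 − 21/5 = 4/5 ≥ 0, confirming Bessel's inequality. (The deficit equals ||v − Σ <v,e_j> e_j||^2, the squared distance from v to span{e_j}.)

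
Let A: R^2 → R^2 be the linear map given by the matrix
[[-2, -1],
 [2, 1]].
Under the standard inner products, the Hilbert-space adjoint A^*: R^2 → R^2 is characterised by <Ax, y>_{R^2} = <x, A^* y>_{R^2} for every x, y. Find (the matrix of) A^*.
A^* = A^T =
[[-2, 2],
 [-1, 1]]

For real matrices with standard dot products, the defining identity <Ax, y> = <x, A^* y> gives (Ax)^T y = x^T (A^*) y, i.e. x^T A^T y = x^T (A^*) y. Since this holds for all x, y, we must have A^* = A^T. Therefore
A^* =
[[-2, 2],
 [-1, 1]].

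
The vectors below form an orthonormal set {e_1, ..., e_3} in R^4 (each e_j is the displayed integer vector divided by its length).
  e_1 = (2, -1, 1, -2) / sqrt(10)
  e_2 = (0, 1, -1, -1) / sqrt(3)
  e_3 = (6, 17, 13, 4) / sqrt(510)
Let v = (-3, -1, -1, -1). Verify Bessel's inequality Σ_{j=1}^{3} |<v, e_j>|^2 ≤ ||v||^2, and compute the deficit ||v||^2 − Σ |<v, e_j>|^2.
Σ |<v, e_j>|^2 = 123/17; ||v||^2 = 12; deficit = 81/17

Write each e_j = u_j / sqrt(<u_j, u_j>) where u_j is the displayed integer vector. Then <v, e_j> = <v, u_j> / sqrt(<u_j, u_j>), so |<v, e_j>|^2 = <v, u_j>^2 / <u_j, u_j>.
Coefficients: <v, e_1> = -4/sqrt(10), <v, e_2> = 1/sqrt(3), <v, e_3> = -52/sqrt(510).
Square and sum: Σ |<v, e_j>|^2 = 123/17.
Compute ||v||^2 = v·v = 12.
Deficit = 12 − 123/17 = 81/17 ≥ 0, confirming Bessel's inequality. (The deficit equals ||v − Σ <v,e_j> e_j||^2, the squared distance from v to span{e_j}.)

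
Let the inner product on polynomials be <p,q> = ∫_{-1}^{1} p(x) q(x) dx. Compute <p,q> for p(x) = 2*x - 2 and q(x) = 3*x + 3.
<p,q> = -8

Expand the product: p(x)·q(x) = 6*x^2 - 6.
∫_{-1}^{1} of each monomial x^k gives [2/(k+1) if k even, 0 if k odd]. Integrating term-by-term (or equivalently evaluating the antiderivative F(x) = 2*x^3 - 6*x at the endpoints):
  F(1) − F(−1) = -4 − (4) = -8.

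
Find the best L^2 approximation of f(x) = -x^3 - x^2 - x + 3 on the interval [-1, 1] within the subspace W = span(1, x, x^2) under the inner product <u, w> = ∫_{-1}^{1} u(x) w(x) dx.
g(x) = -x^2 - 8*x/5 + 3

The best approximation g ∈ W is the orthogonal projection of f onto W. Writing g = a_0 + a_1 x + a_2 x^2, the coefficients solve the normal equations G · a = b where
  G_{ij} = <φ_i, φ_j> and b_i = <f, φ_i>, with φ_0 = 1, φ_1 = x, φ_2 = x^2.
G =
  [2, 0, 2/3]
  [0, 2/3, 0]
  [2/3, 0, 2/5],
b = (16/3, -16/15, 8/5).
Solving gives a_0 = 3, a_1 = -8/5, a_2 = -1, so
  g(x) = -x^2 - 8*x/5 + 3.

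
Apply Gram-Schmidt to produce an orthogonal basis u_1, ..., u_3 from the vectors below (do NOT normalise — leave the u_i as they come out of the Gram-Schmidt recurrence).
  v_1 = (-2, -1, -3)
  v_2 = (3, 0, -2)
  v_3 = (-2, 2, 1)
Orthogonal basis:
  u_1 = (-2, -1, -3)
  u_2 = (3, 0, -2)
  u_3 = (-27/91, 27/14, -81/182)

Apply the Gram-Schmidt recurrence
  u_1 = v_1
  u_i = v_i − Σ_{j<i} ((v_i · u_j) / (u_j · u_j)) · u_j.

Step by step this gives:
  u_1 = (-2, -1, -3)
  u_2 = (3, 0, -2)
  u_3 = (-27/91, 27/14, -81/182)

Orthogonality check:
  u_2 · u_1 = 0 (should be 0)
  u_3 · u_1 = 0 (should be 0)
  u_3 · u_2 = 0 (should be 0)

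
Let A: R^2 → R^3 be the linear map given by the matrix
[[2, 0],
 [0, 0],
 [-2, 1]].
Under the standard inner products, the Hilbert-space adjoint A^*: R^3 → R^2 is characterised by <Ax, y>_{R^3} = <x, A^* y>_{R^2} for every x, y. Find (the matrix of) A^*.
A^* = A^T =
[[2, 0, -2],
 [0, 0, 1]]

For real matrices with standard dot products, the defining identity <Ax, y> = <x, A^* y> gives (Ax)^T y = x^T (A^*) y, i.e. x^T A^T y = x^T (A^*) y. Since this holds for all x, y, we must have A^* = A^T. Therefore
A^* =
[[2, 0, -2],
 [0, 0, 1]].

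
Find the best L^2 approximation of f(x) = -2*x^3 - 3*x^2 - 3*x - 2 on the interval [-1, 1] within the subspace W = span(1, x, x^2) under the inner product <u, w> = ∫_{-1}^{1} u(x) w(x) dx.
g(x) = -3*x^2 - 21*x/5 - 2

The best approximation g ∈ W is the orthogonal projection of f onto W. Writing g = a_0 + a_1 x + a_2 x^2, the coefficients solve the normal equations G · a = b where
  G_{ij} = <φ_i, φ_j> and b_i = <f, φ_i>, with φ_0 = 1, φ_1 = x, φ_2 = x^2.
G =
  [2, 0, 2/3]
  [0, 2/3, 0]
  [2/3, 0, 2/5],
b = (-6, -14/5, -38/15).
Solving gives a_0 = -2, a_1 = -21/5, a_2 = -3, so
  g(x) = -3*x^2 - 21*x/5 - 2.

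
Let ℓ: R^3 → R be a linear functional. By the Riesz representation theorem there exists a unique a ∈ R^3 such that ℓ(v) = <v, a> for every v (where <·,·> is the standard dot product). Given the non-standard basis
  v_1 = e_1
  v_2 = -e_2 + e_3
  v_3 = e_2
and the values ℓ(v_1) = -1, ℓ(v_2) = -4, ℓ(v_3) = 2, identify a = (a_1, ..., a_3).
a = (-1, 2, -2)

Write a = (a_1, ..., a_3) in the standard basis. For each basis vector v_i, ℓ(v_i) = <v_i, a> is a linear equation in the a_j's. Collect the n equations into a matrix system V a = ℓ, where row i of V is v_i (expressed in the standard basis). Since V is invertible (lower-triangular with 1s on the diagonal, up to permutation), solve by back-substitution:
  V =
[[1, 0, 0],
 [0, -1, 1],
 [0, 1, 0]]
  V a = (-1, -4, 2)
Solving gives a = (-1, 2, -2).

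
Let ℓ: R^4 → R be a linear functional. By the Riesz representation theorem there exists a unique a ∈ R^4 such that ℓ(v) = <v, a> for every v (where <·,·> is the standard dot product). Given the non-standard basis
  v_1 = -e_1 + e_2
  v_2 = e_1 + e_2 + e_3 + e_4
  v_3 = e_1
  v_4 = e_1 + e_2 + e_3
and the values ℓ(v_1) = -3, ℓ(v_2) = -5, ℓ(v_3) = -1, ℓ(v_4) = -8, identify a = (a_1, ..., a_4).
a = (-1, -4, -3, 3)

Write a = (a_1, ..., a_4) in the standard basis. For each basis vector v_i, ℓ(v_i) = <v_i, a> is a linear equation in the a_j's. Collect the n equations into a matrix system V a = ℓ, where row i of V is v_i (expressed in the standard basis). Since V is invertible (lower-triangular with 1s on the diagonal, up to permutation), solve by back-substitution:
  V =
[[-1, 1, 0, 0],
 [1, 1, 1, 1],
 [1, 0, 0, 0],
 [1, 1, 1, 0]]
  V a = (-3, -5, -1, -8)
Solving gives a = (-1, -4, -3, 3).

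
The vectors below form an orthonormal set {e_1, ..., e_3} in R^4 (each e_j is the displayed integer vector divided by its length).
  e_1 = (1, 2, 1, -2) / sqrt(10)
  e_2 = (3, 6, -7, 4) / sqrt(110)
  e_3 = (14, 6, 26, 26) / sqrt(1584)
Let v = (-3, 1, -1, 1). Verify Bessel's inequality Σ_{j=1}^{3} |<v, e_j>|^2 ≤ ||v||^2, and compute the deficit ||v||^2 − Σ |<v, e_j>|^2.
Σ |<v, e_j>|^2 = 3; ||v||^2 = 12; deficit = 9

Write each e_j = u_j / sqrt(<u_j, u_j>) where u_j is the displayed integer vector. Then <v, e_j> = <v, u_j> / sqrt(<u_j, u_j>), so |<v, e_j>|^2 = <v, u_j>^2 / <u_j, u_j>.
Coefficients: <v, e_1> = -4/sqrt(10), <v, e_2> = 8/sqrt(110), <v, e_3> = -36/sqrt(1584).
Square and sum: Σ |<v, e_j>|^2 = 3.
Compute ||v||^2 = v·v = 12.
Deficit = 12 − 3 = 9 ≥ 0, confirming Bessel's inequality. (The deficit equals ||v − Σ <v,e_j> e_j||^2, the squared distance from v to span{e_j}.)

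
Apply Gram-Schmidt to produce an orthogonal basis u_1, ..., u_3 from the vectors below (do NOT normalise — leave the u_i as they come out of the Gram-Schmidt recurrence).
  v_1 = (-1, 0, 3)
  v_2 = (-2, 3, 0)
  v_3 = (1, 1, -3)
Orthogonal basis:
  u_1 = (-1, 0, 3)
  u_2 = (-9/5, 3, -3/5)
  u_3 = (3/7, 2/7, 1/7)

Apply the Gram-Schmidt recurrence
  u_1 = v_1
  u_i = v_i − Σ_{j<i} ((v_i · u_j) / (u_j · u_j)) · u_j.

Step by step this gives:
  u_1 = (-1, 0, 3)
  u_2 = (-9/5, 3, -3/5)
  u_3 = (3/7, 2/7, 1/7)

Orthogonality check:
  u_2 · u_1 = 0 (should be 0)
  u_3 · u_1 = 0 (should be 0)
  u_3 · u_2 = 0 (should be 0)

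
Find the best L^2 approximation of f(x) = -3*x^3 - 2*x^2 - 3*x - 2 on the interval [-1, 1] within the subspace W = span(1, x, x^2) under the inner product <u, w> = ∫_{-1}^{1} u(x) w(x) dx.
g(x) = -2*x^2 - 24*x/5 - 2

The best approximation g ∈ W is the orthogonal projection of f onto W. Writing g = a_0 + a_1 x + a_2 x^2, the coefficients solve the normal equations G · a = b where
  G_{ij} = <φ_i, φ_j> and b_i = <f, φ_i>, with φ_0 = 1, φ_1 = x, φ_2 = x^2.
G =
  [2, 0, 2/3]
  [0, 2/3, 0]
  [2/3, 0, 2/5],
b = (-16/3, -16/5, -32/15).
Solving gives a_0 = -2, a_1 = -24/5, a_2 = -2, so
  g(x) = -2*x^2 - 24*x/5 - 2.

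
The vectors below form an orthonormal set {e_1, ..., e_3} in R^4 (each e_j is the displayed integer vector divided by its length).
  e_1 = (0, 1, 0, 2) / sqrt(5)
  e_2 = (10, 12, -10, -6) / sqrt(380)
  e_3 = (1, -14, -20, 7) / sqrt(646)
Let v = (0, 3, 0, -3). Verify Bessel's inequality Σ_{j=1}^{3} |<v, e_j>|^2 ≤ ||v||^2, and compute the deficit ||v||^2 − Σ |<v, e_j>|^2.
Σ |<v, e_j>|^2 = 531/34; ||v||^2 = 18; deficit = 81/34

Write each e_j = u_j / sqrt(<u_j, u_j>) where u_j is the displayed integer vector. Then <v, e_j> = <v, u_j> / sqrt(<u_j, u_j>), so |<v, e_j>|^2 = <v, u_j>^2 / <u_j, u_j>.
Coefficients: <v, e_1> = -3/sqrt(5), <v, e_2> = 54/sqrt(380), <v, e_3> = -63/sqrt(646).
Square and sum: Σ |<v, e_j>|^2 = 531/34.
Compute ||v||^2 = v·v = 18.
Deficit = 18 − 531/34 = 81/34 ≥ 0, confirming Bessel's inequality. (The deficit equals ||v − Σ <v,e_j> e_j||^2, the squared distance from v to span{e_j}.)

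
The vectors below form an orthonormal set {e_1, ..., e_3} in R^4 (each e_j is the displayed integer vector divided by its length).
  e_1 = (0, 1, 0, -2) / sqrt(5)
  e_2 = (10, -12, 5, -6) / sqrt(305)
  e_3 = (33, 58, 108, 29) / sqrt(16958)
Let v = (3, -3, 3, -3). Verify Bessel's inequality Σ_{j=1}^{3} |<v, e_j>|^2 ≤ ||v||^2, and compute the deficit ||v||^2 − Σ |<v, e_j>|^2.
Σ |<v, e_j>|^2 = 4932/139; ||v||^2 = 36; deficit = 72/139

Write each e_j = u_j / sqrt(<u_j, u_j>) where u_j is the displayed integer vector. Then <v, e_j> = <v, u_j> / sqrt(<u_j, u_j>), so |<v, e_j>|^2 = <v, u_j>^2 / <u_j, u_j>.
Coefficients: <v, e_1> = 3/sqrt(5), <v, e_2> = 99/sqrt(305), <v, e_3> = 162/sqrt(16958).
Square and sum: Σ |<v, e_j>|^2 = 4932/139.
Compute ||v||^2 = v·v = 36.
Deficit = 36 − 4932/139 = 72/139 ≥ 0, confirming Bessel's inequality. (The deficit equals ||v − Σ <v,e_j> e_j||^2, the squared distance from v to span{e_j}.)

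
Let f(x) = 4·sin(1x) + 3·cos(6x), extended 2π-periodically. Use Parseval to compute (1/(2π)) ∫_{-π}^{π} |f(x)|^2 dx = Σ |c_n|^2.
Σ |c_n|^2 = 25/2

Expand |f|^2 and use orthogonality of {sin(nx), cos(mx)} on [-π, π]:
  ∫_{-π}^{π} sin(nx)^2 dx = π, ∫ cos(mx)^2 dx = π, and cross terms integrate to 0.
So ∫_{-π}^{π} f(x)^2 dx = 4^2 · π + 3^2 · π = (16 + 9)π.
Divide by 2π: (16 + 9)/2 = 25/2.
By Parseval, this equals Σ |c_n|^2.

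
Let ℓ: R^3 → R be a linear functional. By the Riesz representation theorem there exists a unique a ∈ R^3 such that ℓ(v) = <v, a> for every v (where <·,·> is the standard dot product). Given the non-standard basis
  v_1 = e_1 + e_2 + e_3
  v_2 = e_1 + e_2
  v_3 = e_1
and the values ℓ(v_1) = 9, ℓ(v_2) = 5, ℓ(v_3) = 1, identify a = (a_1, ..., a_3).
a = (1, 4, 4)

Write a = (a_1, ..., a_3) in the standard basis. For each basis vector v_i, ℓ(v_i) = <v_i, a> is a linear equation in the a_j's. Collect the n equations into a matrix system V a = ℓ, where row i of V is v_i (expressed in the standard basis). Since V is invertible (lower-triangular with 1s on the diagonal, up to permutation), solve by back-substitution:
  V =
[[1, 1, 1],
 [1, 1, 0],
 [1, 0, 0]]
  V a = (9, 5, 1)
Solving gives a = (1, 4, 4).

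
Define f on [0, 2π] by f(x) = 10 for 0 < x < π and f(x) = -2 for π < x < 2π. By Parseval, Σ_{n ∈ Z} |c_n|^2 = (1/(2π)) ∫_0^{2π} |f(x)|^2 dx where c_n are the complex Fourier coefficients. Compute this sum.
Σ |c_n|^2 = 52

Parseval equates the L^2 energy of f (normalised by 1/(2π)) with the ℓ^2 sum of its Fourier coefficients: (1/(2π)) ∫_0^{2π} |f|^2 = Σ |c_n|^2.
Compute the left side: (1/(2π)) [∫_0^π 10^2 dx + ∫_π^{2π} (-2)^2 dx] = (1/(2π)) · (100π + 4π) = (100 + 4)/2 = 52.
So Σ_{n ∈ Z} |c_n|^2 = 52.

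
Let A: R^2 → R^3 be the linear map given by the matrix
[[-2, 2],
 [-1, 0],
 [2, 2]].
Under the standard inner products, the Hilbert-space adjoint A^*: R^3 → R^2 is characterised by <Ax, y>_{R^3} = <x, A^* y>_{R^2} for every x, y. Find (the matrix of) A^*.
A^* = A^T =
[[-2, -1, 2],
 [2, 0, 2]]

For real matrices with standard dot products, the defining identity <Ax, y> = <x, A^* y> gives (Ax)^T y = x^T (A^*) y, i.e. x^T A^T y = x^T (A^*) y. Since this holds for all x, y, we must have A^* = A^T. Therefore
A^* =
[[-2, -1, 2],
 [2, 0, 2]].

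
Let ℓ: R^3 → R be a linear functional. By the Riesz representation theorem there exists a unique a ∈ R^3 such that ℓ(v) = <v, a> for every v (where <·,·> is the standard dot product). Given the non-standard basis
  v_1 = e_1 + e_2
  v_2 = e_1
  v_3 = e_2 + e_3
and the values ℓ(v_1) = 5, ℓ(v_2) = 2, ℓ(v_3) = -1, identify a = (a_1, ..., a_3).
a = (2, 3, -4)

Write a = (a_1, ..., a_3) in the standard basis. For each basis vector v_i, ℓ(v_i) = <v_i, a> is a linear equation in the a_j's. Collect the n equations into a matrix system V a = ℓ, where row i of V is v_i (expressed in the standard basis). Since V is invertible (lower-triangular with 1s on the diagonal, up to permutation), solve by back-substitution:
  V =
[[1, 1, 0],
 [1, 0, 0],
 [0, 1, 1]]
  V a = (5, 2, -1)
Solving gives a = (2, 3, -4).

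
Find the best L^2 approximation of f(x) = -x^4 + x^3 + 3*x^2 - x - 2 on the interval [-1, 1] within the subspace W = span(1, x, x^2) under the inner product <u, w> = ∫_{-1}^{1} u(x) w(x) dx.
g(x) = 15*x^2/7 - 2*x/5 - 67/35

The best approximation g ∈ W is the orthogonal projection of f onto W. Writing g = a_0 + a_1 x + a_2 x^2, the coefficients solve the normal equations G · a = b where
  G_{ij} = <φ_i, φ_j> and b_i = <f, φ_i>, with φ_0 = 1, φ_1 = x, φ_2 = x^2.
G =
  [2, 0, 2/3]
  [0, 2/3, 0]
  [2/3, 0, 2/5],
b = (-12/5, -4/15, -44/105).
Solving gives a_0 = -67/35, a_1 = -2/5, a_2 = 15/7, so
  g(x) = 15*x^2/7 - 2*x/5 - 67/35.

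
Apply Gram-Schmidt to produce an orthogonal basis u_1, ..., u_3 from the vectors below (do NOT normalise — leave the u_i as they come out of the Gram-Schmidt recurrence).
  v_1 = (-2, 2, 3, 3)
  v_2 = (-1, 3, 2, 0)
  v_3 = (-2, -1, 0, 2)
Orthogonal basis:
  u_1 = (-2, 2, 3, 3)
  u_2 = (1/13, 25/13, 5/13, -21/13)
  u_3 = (-37/28, -1/28, -17/28, -1/4)

Apply the Gram-Schmidt recurrence
  u_1 = v_1
  u_i = v_i − Σ_{j<i} ((v_i · u_j) / (u_j · u_j)) · u_j.

Step by step this gives:
  u_1 = (-2, 2, 3, 3)
  u_2 = (1/13, 25/13, 5/13, -21/13)
  u_3 = (-37/28, -1/28, -17/28, -1/4)

Orthogonality check:
  u_2 · u_1 = 0 (should be 0)
  u_3 · u_1 = 0 (should be 0)
  u_3 · u_2 = 0 (should be 0)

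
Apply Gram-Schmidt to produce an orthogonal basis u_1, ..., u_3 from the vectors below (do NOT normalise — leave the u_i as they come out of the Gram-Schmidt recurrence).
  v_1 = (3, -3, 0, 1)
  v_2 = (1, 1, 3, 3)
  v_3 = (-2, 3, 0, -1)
Orthogonal basis:
  u_1 = (3, -3, 0, 1)
  u_2 = (10/19, 28/19, 3, 54/19)
  u_3 = (190/371, 23/53, -30/371, -87/371)

Apply the Gram-Schmidt recurrence
  u_1 = v_1
  u_i = v_i − Σ_{j<i} ((v_i · u_j) / (u_j · u_j)) · u_j.

Step by step this gives:
  u_1 = (3, -3, 0, 1)
  u_2 = (10/19, 28/19, 3, 54/19)
  u_3 = (190/371, 23/53, -30/371, -87/371)

Orthogonality check:
  u_2 · u_1 = 0 (should be 0)
  u_3 · u_1 = 0 (should be 0)
  u_3 · u_2 = 0 (should be 0)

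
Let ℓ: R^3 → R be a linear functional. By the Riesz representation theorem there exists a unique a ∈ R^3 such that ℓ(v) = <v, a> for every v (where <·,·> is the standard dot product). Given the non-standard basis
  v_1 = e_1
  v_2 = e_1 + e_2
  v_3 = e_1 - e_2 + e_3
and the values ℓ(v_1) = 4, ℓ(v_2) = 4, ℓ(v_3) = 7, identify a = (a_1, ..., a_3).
a = (4, 0, 3)

Write a = (a_1, ..., a_3) in the standard basis. For each basis vector v_i, ℓ(v_i) = <v_i, a> is a linear equation in the a_j's. Collect the n equations into a matrix system V a = ℓ, where row i of V is v_i (expressed in the standard basis). Since V is invertible (lower-triangular with 1s on the diagonal, up to permutation), solve by back-substitution:
  V =
[[1, 0, 0],
 [1, 1, 0],
 [1, -1, 1]]
  V a = (4, 4, 7)
Solving gives a = (4, 0, 3).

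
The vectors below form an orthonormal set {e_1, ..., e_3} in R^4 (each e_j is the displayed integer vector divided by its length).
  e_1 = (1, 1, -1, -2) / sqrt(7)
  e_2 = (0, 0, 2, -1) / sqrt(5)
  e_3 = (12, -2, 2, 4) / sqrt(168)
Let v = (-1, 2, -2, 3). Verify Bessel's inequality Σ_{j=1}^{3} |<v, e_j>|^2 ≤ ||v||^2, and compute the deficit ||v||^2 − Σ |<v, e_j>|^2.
Σ |<v, e_j>|^2 = 172/15; ||v||^2 = 18; deficit = 98/15

Write each e_j = u_j / sqrt(<u_j, u_j>) where u_j is the displayed integer vector. Then <v, e_j> = <v, u_j> / sqrt(<u_j, u_j>), so |<v, e_j>|^2 = <v, u_j>^2 / <u_j, u_j>.
Coefficients: <v, e_1> = -3/sqrt(7), <v, e_2> = -7/sqrt(5), <v, e_3> = -8/sqrt(168).
Square and sum: Σ |<v, e_j>|^2 = 172/15.
Compute ||v||^2 = v·v = 18.
Deficit = 18 − 172/15 = 98/15 ≥ 0, confirming Bessel's inequality. (The deficit equals ||v − Σ <v,e_j> e_j||^2, the squared distance from v to span{e_j}.)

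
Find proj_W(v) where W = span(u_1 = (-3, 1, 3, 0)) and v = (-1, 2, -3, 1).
proj_W(v) = (12/19, -4/19, -12/19, 0)

Set up U = [u_1 | ... | u_1] ∈ R^(4×1). The projector onto W = col(U) is P = U (U^T U)^(-1) U^T.
Compute U^T U =
  [19],
and U^T v = (-4).
Solve U^T U · c = U^T v for the coefficients: c = (-4/19). The projection is proj_W(v) = U c.
Check: (v - proj_W(v)) · u_1 = 0  (should be 0).
Result: proj_W(v) = (12/19, -4/19, -12/19, 0).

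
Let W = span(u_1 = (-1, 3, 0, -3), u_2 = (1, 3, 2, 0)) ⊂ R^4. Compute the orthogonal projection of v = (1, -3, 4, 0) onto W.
proj_W(v) = (110/101, -90/101, 80/101, 210/101)

Set up U = [u_1 | ... | u_2] ∈ R^(4×2). The projector onto W = col(U) is P = U (U^T U)^(-1) U^T.
Compute U^T U =
  [19, 8]
  [8, 14],
and U^T v = (-10, 0).
Solve U^T U · c = U^T v for the coefficients: c = (-70/101, 40/101). The projection is proj_W(v) = U c.
Check: (v - proj_W(v)) · u_1 = 0  (should be 0).
Check: (v - proj_W(v)) · u_2 = 0  (should be 0).
Result: proj_W(v) = (110/101, -90/101, 80/101, 210/101).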